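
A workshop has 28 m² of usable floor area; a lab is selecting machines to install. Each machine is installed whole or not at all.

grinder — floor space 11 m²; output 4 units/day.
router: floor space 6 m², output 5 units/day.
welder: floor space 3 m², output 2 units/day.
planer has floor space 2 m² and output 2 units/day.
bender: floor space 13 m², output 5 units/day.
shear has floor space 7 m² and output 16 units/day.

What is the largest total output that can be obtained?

28

Allowing fractional choices, the relaxed optimum would be about 28.8, but machines are indivisible.
grinder + router + welder + shear: floor space 11 + 6 + 3 + 7 = 27 ≤ 28, output 4 + 5 + 2 + 16 = 27.
router + planer + bender + shear: floor space 6 + 2 + 13 + 7 = 28 ≤ 28, output 5 + 2 + 5 + 16 = 28.
grinder + router + planer + shear: floor space 11 + 6 + 2 + 7 = 26 ≤ 28, output 4 + 5 + 2 + 16 = 27.
Best is router, planer, bender, and shear with total output 28.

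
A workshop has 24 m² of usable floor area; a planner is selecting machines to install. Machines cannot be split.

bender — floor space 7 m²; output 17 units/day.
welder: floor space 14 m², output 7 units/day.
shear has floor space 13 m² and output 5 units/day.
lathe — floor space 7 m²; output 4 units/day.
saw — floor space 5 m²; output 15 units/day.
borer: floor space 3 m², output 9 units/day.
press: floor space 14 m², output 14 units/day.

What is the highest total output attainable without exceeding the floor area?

45

Take bender, lathe, saw, and borer: floor space 7 + 7 + 5 + 3 = 22 ≤ 24, output 17 + 4 + 15 + 9 = 45.
No other feasible combination does better.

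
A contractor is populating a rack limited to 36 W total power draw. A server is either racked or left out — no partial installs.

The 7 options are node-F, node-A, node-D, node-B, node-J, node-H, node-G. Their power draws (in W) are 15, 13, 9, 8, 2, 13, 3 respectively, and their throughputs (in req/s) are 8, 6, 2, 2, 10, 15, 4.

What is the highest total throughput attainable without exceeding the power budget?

This is a 0-1 knapsack instance.
Take node-F, node-J, node-H, and node-G: power draw 15 + 2 + 13 + 3 = 33 ≤ 36, throughput 8 + 10 + 15 + 4 = 37.
No other feasible combination does better.

37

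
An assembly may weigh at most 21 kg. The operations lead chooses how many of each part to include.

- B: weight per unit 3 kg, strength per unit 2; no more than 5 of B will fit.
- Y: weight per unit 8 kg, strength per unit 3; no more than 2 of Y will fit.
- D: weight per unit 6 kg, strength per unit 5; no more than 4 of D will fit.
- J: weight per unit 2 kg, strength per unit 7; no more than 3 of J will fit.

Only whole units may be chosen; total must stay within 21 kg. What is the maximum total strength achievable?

33

This is a bounded integer knapsack.
1×B, 2×D, and 3×J: weight 21 ≤ 21, strength 1·2 + 2·5 + 3·7 = 33.
3×B, 1×D, and 3×J: weight 21 ≤ 21, strength 3·2 + 1·5 + 3·7 = 32.
Best is 33.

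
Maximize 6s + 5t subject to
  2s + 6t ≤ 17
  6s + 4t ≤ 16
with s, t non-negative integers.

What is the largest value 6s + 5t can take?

(s,t)=(2,1): 2·2+6·1=10≤17, 6·2+4·1=16≤16, objective 17.
(s,t)=(1,2): 2·1+6·2=14≤17, 6·1+4·2=14≤16, objective 16.
Maximum is 17 at (s,t)=(2,1).

17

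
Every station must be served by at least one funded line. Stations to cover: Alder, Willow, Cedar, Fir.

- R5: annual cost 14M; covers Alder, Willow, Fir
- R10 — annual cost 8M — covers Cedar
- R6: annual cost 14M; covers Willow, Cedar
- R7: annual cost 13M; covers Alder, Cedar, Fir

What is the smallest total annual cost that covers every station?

The greedy cost-per-new-station heuristic would pick R7 and R5 for 27, but a cheaper cover exists.
Choose R5 and R10: together they cover Alder, Willow, Cedar, Fir — every station.
Total annual cost: 14 + 8 = 22.
No cover costs less than 22.

22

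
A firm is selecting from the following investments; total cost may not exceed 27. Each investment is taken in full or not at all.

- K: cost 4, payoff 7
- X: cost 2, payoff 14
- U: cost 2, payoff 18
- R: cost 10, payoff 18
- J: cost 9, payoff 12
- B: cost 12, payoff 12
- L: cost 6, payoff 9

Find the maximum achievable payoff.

This is an integer program with binary decision variables.
Allowing fractional choices, the relaxed optimum would be about 70.0, but investments are indivisible.
K + X + U + R + L: cost 4 + 2 + 2 + 10 + 6 = 24 ≤ 27, payoff 7 + 14 + 18 + 18 + 9 = 66.
K + X + U + R + J: cost 4 + 2 + 2 + 10 + 9 = 27 ≤ 27, payoff 7 + 14 + 18 + 18 + 12 = 69.
X + U + R + J: cost 2 + 2 + 10 + 9 = 23 ≤ 27, payoff 14 + 18 + 18 + 12 = 62.
Best is K, X, U, R, and J with total payoff 69.

69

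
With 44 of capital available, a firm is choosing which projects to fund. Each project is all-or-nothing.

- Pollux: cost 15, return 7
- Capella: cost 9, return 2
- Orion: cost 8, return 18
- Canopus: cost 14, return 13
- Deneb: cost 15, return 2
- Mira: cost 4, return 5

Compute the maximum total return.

43

This is a 0-1 knapsack instance.
Take Pollux, Orion, Canopus, and Mira: cost 15 + 8 + 14 + 4 = 41 ≤ 44, return 7 + 18 + 13 + 5 = 43.
No other feasible combination does better.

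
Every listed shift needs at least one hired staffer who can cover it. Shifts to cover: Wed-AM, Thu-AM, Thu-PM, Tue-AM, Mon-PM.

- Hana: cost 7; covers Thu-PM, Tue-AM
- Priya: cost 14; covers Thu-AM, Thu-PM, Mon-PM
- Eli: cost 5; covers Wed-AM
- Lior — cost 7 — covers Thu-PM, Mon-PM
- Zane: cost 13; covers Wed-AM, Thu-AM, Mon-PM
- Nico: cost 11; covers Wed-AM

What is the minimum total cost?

Choose Hana and Zane: together they cover Wed-AM, Thu-AM, Thu-PM, Tue-AM, Mon-PM — every shift.
Total cost: 7 + 13 = 20.
No cover costs less than 20.

20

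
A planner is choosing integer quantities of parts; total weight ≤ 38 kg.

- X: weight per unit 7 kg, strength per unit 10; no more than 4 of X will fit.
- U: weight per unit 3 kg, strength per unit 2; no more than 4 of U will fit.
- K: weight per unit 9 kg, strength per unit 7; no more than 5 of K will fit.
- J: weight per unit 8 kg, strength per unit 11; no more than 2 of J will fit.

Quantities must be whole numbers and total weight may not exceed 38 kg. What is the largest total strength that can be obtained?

This is a bounded integer knapsack.
X has the best ratio (10/7); taking only X gives at most 4×10 = 40 (stopped by the supply cap of 4).
Mixing does better — 3×X and 2×J: weight 37 ≤ 38, strength 3·10 + 2·11 = 52.

52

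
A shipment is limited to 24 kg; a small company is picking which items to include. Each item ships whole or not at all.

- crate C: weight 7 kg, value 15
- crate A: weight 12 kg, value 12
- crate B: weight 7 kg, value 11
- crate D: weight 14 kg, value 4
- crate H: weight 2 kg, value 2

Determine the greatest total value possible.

29

Allowing fractional choices, the relaxed optimum would be about 36.0, but items are indivisible.
crate C + crate A + crate H: weight 7 + 12 + 2 = 21 ≤ 24, value 15 + 12 + 2 = 29.
crate C + crate B + crate H: weight 7 + 7 + 2 = 16 ≤ 24, value 15 + 11 + 2 = 28.
Best is crate C, crate A, and crate H with total value 29.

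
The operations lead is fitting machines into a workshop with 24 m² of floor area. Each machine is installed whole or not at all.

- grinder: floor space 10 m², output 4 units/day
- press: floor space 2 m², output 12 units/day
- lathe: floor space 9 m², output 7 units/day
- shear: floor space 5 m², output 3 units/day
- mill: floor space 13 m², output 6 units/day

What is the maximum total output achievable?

25

Take press, lathe, and mill: floor space 2 + 9 + 13 = 24 ≤ 24, output 12 + 7 + 6 = 25.
No other feasible combination does better.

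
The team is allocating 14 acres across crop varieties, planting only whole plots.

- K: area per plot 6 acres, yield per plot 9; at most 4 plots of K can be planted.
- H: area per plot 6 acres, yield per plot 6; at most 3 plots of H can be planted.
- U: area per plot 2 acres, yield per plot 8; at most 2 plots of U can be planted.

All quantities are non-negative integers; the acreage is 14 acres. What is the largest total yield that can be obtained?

26

2×K and 1×U: area 14 ≤ 14, yield 2·9 + 1·8 = 26.
1×K and 2×U: area 10 ≤ 14, yield 1·9 + 2·8 = 25.
Best is 26.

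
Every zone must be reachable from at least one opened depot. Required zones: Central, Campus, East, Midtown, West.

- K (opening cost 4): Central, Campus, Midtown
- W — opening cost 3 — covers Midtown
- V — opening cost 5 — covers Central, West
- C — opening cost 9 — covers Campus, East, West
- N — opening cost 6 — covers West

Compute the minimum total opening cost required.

This is an integer covering problem.
Choose K and C: together they cover Central, Campus, East, Midtown, West — every zone.
Total opening cost: 4 + 9 = 13.
No cover costs less than 13.

13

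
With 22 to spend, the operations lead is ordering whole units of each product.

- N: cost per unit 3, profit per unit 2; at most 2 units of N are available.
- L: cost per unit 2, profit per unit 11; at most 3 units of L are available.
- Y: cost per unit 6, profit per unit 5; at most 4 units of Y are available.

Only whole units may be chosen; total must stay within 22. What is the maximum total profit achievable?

45

This is a bounded integer knapsack.
Take 1×N, 3×L, and 2×Y: cost 21 ≤ 22, profit 1·2 + 3·11 + 2·5 = 45.
L has the best ratio (11/2) and is taken to its limit of 3; remaining capacity is filled optimally with the others.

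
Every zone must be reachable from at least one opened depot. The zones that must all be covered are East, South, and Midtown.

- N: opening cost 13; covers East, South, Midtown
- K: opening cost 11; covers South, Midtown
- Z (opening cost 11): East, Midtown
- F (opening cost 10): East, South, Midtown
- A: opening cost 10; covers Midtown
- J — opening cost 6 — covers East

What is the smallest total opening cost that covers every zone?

10

This is an integer covering problem.
F alone covers East, South, Midtown — every zone.
Total opening cost: 10.
No cover costs less than 10.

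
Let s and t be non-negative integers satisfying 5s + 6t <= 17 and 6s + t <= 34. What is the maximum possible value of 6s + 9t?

24

Relaxing integrality, the LP optimum is 25.50 at (s,t) = (0, 2.83), which is not an integer point.
(s,t)=(1,2) is feasible, giving 24.
(s,t)=(2,1) is feasible, giving 21.
(s,t)=(0,2) is feasible, giving 18.
No feasible integer point exceeds 24.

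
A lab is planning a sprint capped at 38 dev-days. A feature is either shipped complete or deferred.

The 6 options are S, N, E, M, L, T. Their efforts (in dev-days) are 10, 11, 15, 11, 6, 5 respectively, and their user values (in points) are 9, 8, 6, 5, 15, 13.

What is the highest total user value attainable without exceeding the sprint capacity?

S + M + L + T: effort 10 + 11 + 6 + 5 = 32 ≤ 38, user value 9 + 5 + 15 + 13 = 42.
S + E + L + T: effort 10 + 15 + 6 + 5 = 36 ≤ 38, user value 9 + 6 + 15 + 13 = 43.
S + N + L + T: effort 10 + 11 + 6 + 5 = 32 ≤ 38, user value 9 + 8 + 15 + 13 = 45.
Best is S, N, L, and T with total user value 45.

45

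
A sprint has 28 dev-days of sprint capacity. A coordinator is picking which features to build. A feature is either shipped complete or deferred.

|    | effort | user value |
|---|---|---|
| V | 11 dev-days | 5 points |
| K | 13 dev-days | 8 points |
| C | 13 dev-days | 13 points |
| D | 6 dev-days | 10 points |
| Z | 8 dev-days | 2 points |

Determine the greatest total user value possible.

This is an integer program with binary decision variables.
C + D: effort 13 + 6 = 19 ≤ 28, user value 13 + 10 = 23.
C + D + Z: effort 13 + 6 + 8 = 27 ≤ 28, user value 13 + 10 + 2 = 25.
Best is C, D, and Z with total user value 25.

25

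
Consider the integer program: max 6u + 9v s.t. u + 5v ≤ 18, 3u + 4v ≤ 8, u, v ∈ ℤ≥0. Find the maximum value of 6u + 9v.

18

(u,v)=(0,2) is feasible, giving 18.
(u,v)=(1,1) is feasible, giving 15.
(u,v)=(0,1) is feasible, giving 9.
No feasible integer point exceeds 18.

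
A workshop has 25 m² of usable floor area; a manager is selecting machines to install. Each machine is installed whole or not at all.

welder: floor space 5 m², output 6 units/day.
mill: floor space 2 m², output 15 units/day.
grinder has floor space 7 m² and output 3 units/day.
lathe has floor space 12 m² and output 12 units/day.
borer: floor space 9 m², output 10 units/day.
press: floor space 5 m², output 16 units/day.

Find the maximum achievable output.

49

This is an integer program with binary decision variables.
Take welder, mill, lathe, and press: floor space 5 + 2 + 12 + 5 = 24 ≤ 25, output 6 + 15 + 12 + 16 = 49.
No other feasible combination does better.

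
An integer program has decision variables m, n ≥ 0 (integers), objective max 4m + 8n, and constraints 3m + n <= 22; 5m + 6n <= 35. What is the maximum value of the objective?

44

(m,n)=(1,5): 3·1+1·5=8≤22, 5·1+6·5=35≤35, objective 44.
(m,n)=(2,4): 3·2+1·4=10≤22, 5·2+6·4=34≤35, objective 40.
(m,n)=(0,5): 3·0+1·5=5≤22, 5·0+6·5=30≤35, objective 40.
The best lattice point is (1,5), giving 44.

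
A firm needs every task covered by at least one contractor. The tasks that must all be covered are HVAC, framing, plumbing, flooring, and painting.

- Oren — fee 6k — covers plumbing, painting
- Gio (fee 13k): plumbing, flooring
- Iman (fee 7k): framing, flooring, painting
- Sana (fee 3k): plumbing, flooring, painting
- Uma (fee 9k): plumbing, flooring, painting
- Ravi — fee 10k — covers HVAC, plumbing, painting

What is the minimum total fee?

The greedy cost-per-new-task heuristic would pick Sana, Iman, and Ravi for 20, but a cheaper cover exists.
Choose Iman and Ravi: together they cover HVAC, framing, plumbing, flooring, painting — every task.
Total fee: 7 + 10 = 17.
No cover costs less than 17.

17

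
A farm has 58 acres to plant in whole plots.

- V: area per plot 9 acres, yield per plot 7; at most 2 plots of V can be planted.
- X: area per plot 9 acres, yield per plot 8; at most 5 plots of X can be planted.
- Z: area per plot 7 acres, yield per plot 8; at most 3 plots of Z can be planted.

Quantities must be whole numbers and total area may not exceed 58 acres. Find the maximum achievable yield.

1×V, 3×X, and 3×Z: area 57 ≤ 58, yield 1·7 + 3·8 + 3·8 = 55.
4×X and 3×Z: area 57 ≤ 58, yield 4·8 + 3·8 = 56.
Best is 56.

56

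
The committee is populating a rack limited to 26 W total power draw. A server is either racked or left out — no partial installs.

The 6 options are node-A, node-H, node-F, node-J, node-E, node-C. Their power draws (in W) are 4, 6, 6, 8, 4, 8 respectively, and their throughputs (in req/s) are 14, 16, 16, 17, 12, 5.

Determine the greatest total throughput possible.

Allowing fractional choices, the relaxed optimum would be about 70.8, but servers are indivisible.
node-A + node-H + node-F + node-J: power draw 4 + 6 + 6 + 8 = 24 ≤ 26, throughput 14 + 16 + 16 + 17 = 63.
node-H + node-F + node-J + node-E: power draw 6 + 6 + 8 + 4 = 24 ≤ 26, throughput 16 + 16 + 17 + 12 = 61.
Best is node-A, node-H, node-F, and node-J with total throughput 63.

63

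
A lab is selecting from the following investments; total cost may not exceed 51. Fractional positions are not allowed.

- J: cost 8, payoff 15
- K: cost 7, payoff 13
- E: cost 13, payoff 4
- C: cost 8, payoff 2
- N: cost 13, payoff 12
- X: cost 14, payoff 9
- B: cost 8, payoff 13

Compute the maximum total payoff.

Allowing fractional choices, the relaxed optimum would be about 62.3, but investments are indivisible.
J + K + C + N + B: cost 8 + 7 + 8 + 13 + 8 = 44 ≤ 51, payoff 15 + 13 + 2 + 12 + 13 = 55.
J + K + N + X + B: cost 8 + 7 + 13 + 14 + 8 = 50 ≤ 51, payoff 15 + 13 + 12 + 9 + 13 = 62.
J + K + E + N + B: cost 8 + 7 + 13 + 13 + 8 = 49 ≤ 51, payoff 15 + 13 + 4 + 12 + 13 = 57.
Best is J, K, N, X, and B with total payoff 62.

62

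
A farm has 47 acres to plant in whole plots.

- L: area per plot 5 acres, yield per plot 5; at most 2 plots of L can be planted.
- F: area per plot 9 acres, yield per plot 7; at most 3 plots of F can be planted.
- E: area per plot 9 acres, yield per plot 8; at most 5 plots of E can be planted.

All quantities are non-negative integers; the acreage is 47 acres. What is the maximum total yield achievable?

Take 2×L and 4×E: area 46 ≤ 47, yield 2·5 + 4·8 = 42.
L has the best ratio (5/5) and is taken to its limit of 2; remaining capacity is filled optimally with the others.

42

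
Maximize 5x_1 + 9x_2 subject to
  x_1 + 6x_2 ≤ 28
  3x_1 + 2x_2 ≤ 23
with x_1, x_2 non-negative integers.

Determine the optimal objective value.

Relaxing integrality, the LP optimum is 59.94 at (x_1,x_2) = (5.12, 3.81), which is not an integer point.
(x_1,x_2)=(4,4): 1·4+6·4=28≤28, 3·4+2·4=20≤23, objective 56.
(x_1,x_2)=(5,3): 1·5+6·3=23≤28, 3·5+2·3=21≤23, objective 52.
(x_1,x_2)=(3,4): 1·3+6·4=27≤28, 3·3+2·4=17≤23, objective 51.
No feasible integer point exceeds 56.

56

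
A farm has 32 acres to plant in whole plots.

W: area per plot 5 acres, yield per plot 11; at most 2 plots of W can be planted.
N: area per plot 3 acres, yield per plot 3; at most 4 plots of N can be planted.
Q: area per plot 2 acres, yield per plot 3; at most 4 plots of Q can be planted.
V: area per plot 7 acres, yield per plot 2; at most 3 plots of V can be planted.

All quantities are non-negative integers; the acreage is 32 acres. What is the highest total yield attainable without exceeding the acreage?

Take 2×W, 4×N, and 4×Q: area 30 ≤ 32, yield 2·11 + 4·3 + 4·3 = 46.
W has the best ratio (11/5) and is taken to its limit of 2; remaining capacity is filled optimally with the others.

46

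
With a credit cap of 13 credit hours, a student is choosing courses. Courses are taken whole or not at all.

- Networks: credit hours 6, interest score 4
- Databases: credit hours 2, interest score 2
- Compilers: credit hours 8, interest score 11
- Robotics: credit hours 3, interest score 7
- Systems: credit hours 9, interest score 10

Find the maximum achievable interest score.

This is an integer program with binary decision variables.
Allowing fractional choices, the relaxed optimum would be about 20.2, but courses are indivisible.
Robotics + Systems: credit hours 3 + 9 = 12 ≤ 13, interest score 7 + 10 = 17.
Compilers + Robotics: credit hours 8 + 3 = 11 ≤ 13, interest score 11 + 7 = 18.
Databases + Compilers + Robotics: credit hours 2 + 8 + 3 = 13 ≤ 13, interest score 2 + 11 + 7 = 20.
Best is Databases, Compilers, and Robotics with total interest score 20.

20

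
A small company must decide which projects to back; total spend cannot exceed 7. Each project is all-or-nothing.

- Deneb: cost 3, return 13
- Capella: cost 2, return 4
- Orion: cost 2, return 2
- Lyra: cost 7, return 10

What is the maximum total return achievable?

Deneb + Orion: cost 3 + 2 = 5 ≤ 7, return 13 + 2 = 15.
Deneb + Capella: cost 3 + 2 = 5 ≤ 7, return 13 + 4 = 17.
Deneb + Capella + Orion: cost 3 + 2 + 2 = 7 ≤ 7, return 13 + 4 + 2 = 19.
Best is Deneb, Capella, and Orion with total return 19.

19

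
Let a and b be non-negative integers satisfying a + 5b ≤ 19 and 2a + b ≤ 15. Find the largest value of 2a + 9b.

(a,b)=(4,3) is feasible, giving 35.
(a,b)=(3,3) is feasible, giving 33.
(a,b)=(6,2) is feasible, giving 30.
The best lattice point is (4,3), giving 35.

35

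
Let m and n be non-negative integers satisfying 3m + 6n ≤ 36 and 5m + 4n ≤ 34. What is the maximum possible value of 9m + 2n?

(m,n)=(6,1) is feasible, giving 56.
(m,n)=(6,0) is feasible, giving 54.
(m,n)=(5,2) is feasible, giving 49.
No feasible integer point exceeds 56.

56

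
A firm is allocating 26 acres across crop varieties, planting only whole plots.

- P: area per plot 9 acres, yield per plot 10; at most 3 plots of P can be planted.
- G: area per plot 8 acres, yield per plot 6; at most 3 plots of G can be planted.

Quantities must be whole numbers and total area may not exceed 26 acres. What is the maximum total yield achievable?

26

2×P and 1×G: area 26 ≤ 26, yield 2·10 + 1·6 = 26.
1×P and 2×G: area 25 ≤ 26, yield 1·10 + 2·6 = 22.
Best is 26.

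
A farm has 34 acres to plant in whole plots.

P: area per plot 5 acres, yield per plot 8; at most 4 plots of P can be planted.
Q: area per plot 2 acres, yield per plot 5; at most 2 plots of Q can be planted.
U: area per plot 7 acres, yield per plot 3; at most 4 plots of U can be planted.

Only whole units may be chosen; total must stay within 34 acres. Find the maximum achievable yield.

45

This is a bounded integer knapsack.
4×P and 2×Q: area 24 ≤ 34, yield 4·8 + 2·5 = 42.
4×P, 2×Q, and 1×U: area 31 ≤ 34, yield 4·8 + 2·5 + 1·3 = 45.
Best is 45.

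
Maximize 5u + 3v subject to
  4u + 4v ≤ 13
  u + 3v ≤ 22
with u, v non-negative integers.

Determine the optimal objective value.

15

(u,v)=(3,0) is feasible, giving 15.
(u,v)=(2,1) is feasible, giving 13.
(u,v)=(2,0) is feasible, giving 10.
Maximum is 15 at (u,v)=(3,0).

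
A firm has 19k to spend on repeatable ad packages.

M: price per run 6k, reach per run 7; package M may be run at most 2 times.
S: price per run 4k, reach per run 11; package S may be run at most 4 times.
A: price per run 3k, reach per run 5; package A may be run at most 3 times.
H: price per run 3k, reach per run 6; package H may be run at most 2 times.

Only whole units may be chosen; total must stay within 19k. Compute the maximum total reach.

S has the best ratio (11/4); taking only S gives at most 4×11 = 44 (stopped by the price limit).
Mixing does better — 4×S and 1×H: price 19 ≤ 19, reach 4·11 + 1·6 = 50.

50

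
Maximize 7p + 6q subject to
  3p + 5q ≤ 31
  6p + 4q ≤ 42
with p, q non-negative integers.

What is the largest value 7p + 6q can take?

53

(p,q)=(5,3) is feasible, giving 53.
(p,q)=(5,2) is feasible, giving 47.
(p,q)=(4,3) is feasible, giving 46.
Maximum is 53 at (p,q)=(5,3).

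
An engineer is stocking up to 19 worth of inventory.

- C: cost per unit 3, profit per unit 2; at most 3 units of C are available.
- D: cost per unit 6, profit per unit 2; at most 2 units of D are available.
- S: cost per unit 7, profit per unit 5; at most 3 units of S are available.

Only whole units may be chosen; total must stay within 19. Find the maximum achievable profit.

12

S has the best ratio (5/7); taking only S gives at most 2×5 = 10 (stopped by the cost limit).
Mixing does better — 1×C and 2×S: cost 17 ≤ 19, profit 1·2 + 2·5 = 12.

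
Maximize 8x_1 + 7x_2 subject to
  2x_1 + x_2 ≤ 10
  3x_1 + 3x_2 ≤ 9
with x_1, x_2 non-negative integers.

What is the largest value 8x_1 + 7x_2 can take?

24

(x_1,x_2)=(3,0): 2·3+1·0=6≤10, 3·3+3·0=9≤9, objective 24.
(x_1,x_2)=(2,1): 2·2+1·1=5≤10, 3·2+3·1=9≤9, objective 23.
(x_1,x_2)=(2,0): 2·2+1·0=4≤10, 3·2+3·0=6≤9, objective 16.
No feasible integer point exceeds 24.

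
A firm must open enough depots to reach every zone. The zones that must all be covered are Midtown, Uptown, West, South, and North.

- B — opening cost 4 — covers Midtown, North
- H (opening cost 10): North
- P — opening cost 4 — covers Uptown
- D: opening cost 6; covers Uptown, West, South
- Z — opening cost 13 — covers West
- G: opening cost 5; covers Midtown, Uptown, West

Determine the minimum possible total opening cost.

This is a weighted set-cover instance.
The greedy cost-per-new-zone heuristic would pick G, B, and D for 15, but a cheaper cover exists.
Choose B and D: together they cover Midtown, Uptown, West, South, North — every zone.
Total opening cost: 4 + 6 = 10.
No cover costs less than 10.

10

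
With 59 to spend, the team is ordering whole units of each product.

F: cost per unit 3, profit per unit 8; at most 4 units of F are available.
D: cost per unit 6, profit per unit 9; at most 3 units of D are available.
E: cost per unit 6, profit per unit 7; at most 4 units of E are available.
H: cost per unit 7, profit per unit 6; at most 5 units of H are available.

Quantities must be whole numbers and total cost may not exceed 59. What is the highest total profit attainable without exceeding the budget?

4×F, 3×D, and 4×E: cost 54 ≤ 59, profit 4·8 + 3·9 + 4·7 = 87.
4×F, 3×D, 3×E, and 1×H: cost 55 ≤ 59, profit 4·8 + 3·9 + 3·7 + 1·6 = 86.
Best is 87.

87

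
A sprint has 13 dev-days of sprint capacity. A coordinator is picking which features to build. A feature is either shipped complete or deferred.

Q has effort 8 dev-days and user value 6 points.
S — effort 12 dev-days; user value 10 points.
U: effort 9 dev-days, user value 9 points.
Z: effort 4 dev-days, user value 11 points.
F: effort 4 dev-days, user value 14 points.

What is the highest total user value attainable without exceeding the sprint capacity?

Z + F: effort 4 + 4 = 8 ≤ 13, user value 11 + 14 = 25.
Q + F: effort 8 + 4 = 12 ≤ 13, user value 6 + 14 = 20.
U + F: effort 9 + 4 = 13 ≤ 13, user value 9 + 14 = 23.
Best is Z and F with total user value 25.

25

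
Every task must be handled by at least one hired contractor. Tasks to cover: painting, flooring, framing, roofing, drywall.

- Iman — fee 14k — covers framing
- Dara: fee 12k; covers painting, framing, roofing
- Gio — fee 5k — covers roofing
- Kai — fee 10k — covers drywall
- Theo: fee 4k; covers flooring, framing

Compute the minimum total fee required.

26

This is an integer covering problem.
The greedy cost-per-new-task heuristic would pick Theo, Gio, Kai, and Dara for 31, but a cheaper cover exists.
Choose Dara, Kai, and Theo: together they cover painting, flooring, framing, roofing, drywall — every task.
Total fee: 12 + 10 + 4 = 26.
No cover costs less than 26.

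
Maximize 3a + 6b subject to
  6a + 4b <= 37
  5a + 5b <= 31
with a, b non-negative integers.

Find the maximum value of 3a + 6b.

(a,b)=(0,6) is feasible, giving 36.
(a,b)=(1,5) is feasible, giving 33.
(a,b)=(0,5) is feasible, giving 30.
The best lattice point is (0,6), giving 36.

36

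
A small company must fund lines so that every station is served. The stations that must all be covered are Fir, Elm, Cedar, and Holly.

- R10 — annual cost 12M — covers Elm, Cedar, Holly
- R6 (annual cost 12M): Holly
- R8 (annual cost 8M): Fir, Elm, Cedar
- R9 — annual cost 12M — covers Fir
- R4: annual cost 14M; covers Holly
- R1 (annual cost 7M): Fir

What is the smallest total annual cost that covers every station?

19

The greedy cost-per-new-station heuristic would pick R8 and R10 for 20, but a cheaper cover exists.
Choose R10 and R1: together they cover Fir, Elm, Cedar, Holly — every station.
Total annual cost: 12 + 7 = 19.
No cover costs less than 19.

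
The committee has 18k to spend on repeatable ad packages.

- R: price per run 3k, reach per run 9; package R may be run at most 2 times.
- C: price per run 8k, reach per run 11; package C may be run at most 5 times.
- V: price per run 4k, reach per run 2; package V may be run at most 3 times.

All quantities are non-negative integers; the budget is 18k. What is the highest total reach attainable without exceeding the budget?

R has the best ratio (9/3); taking only R gives at most 2×9 = 18 (stopped by the supply cap of 2).
Mixing does better — 2×R, 1×C, and 1×V: price 18 ≤ 18, reach 2·9 + 1·11 + 1·2 = 31.

31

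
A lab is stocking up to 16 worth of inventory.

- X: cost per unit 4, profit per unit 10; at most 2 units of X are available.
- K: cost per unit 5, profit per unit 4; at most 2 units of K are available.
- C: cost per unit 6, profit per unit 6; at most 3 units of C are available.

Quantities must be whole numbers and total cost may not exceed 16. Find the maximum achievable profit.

This is a bounded integer knapsack.
2×X and 1×K: cost 13 ≤ 16, profit 2·10 + 1·4 = 24.
2×X and 1×C: cost 14 ≤ 16, profit 2·10 + 1·6 = 26.
Best is 26.

26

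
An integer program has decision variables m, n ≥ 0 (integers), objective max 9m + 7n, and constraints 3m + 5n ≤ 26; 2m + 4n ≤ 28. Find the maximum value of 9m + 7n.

72

The continuous relaxation peaks at (8.67, 0) with value 78.00; rounding to a feasible lattice point costs some objective.
(m,n)=(8,0): 3·8+5·0=24≤26, 2·8+4·0=16≤28, objective 72.
(m,n)=(7,1): 3·7+5·1=26≤26, 2·7+4·1=18≤28, objective 70.
(m,n)=(7,0): 3·7+5·0=21≤26, 2·7+4·0=14≤28, objective 63.
Maximum is 72 at (m,n)=(8,0).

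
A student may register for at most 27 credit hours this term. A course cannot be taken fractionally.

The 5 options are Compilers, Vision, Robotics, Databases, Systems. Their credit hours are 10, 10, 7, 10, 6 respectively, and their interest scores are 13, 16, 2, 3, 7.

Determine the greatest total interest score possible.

36

Take Compilers, Vision, and Systems: credit hours 10 + 10 + 6 = 26 ≤ 27, interest score 13 + 16 + 7 = 36.
No other feasible combination does better.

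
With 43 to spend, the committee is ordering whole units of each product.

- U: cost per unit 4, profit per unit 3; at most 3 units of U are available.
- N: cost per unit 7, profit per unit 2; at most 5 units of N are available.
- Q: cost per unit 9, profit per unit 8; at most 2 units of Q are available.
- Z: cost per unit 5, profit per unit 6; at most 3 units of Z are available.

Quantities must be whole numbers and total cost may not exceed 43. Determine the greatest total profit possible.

Z has the best ratio (6/5); taking only Z gives at most 3×6 = 18 (stopped by the supply cap of 3).
Mixing does better — 2×U, 2×Q, and 3×Z: cost 41 ≤ 43, profit 2·3 + 2·8 + 3·6 = 40.

40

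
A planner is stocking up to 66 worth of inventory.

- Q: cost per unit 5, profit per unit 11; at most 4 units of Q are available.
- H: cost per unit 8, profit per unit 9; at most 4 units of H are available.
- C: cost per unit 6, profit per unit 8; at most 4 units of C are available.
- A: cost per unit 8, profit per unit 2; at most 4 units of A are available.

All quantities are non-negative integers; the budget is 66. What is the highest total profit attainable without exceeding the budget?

Q has the best ratio (11/5); taking only Q gives at most 4×11 = 44 (stopped by the supply cap of 4).
Mixing does better — 4×Q, 4×H, and 2×C: cost 64 ≤ 66, profit 4·11 + 4·9 + 2·8 = 96.

96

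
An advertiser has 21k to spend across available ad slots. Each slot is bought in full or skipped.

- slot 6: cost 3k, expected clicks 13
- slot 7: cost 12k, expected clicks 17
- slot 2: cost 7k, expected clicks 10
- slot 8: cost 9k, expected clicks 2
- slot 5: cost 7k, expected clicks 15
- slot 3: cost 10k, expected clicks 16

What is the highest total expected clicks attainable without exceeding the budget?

44

Allowing fractional choices, the relaxed optimum would be about 45.4, but ad slots are indivisible.
slot 6 + slot 5 + slot 3: cost 3 + 7 + 10 = 20 ≤ 21, expected clicks 13 + 15 + 16 = 44.
slot 6 + slot 2 + slot 3: cost 3 + 7 + 10 = 20 ≤ 21, expected clicks 13 + 10 + 16 = 39.
Best is slot 6, slot 5, and slot 3 with total expected clicks 44.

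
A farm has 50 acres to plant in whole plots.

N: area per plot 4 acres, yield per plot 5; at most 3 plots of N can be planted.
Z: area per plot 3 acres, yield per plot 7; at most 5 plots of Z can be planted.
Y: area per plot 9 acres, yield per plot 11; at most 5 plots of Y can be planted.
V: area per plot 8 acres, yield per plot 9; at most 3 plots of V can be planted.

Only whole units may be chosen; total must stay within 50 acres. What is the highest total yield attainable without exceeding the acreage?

78

5×Z, 3×Y, and 1×V: area 50 ≤ 50, yield 5·7 + 3·11 + 1·9 = 77.
2×N, 5×Z, and 3×Y: area 50 ≤ 50, yield 2·5 + 5·7 + 3·11 = 78.
Best is 78.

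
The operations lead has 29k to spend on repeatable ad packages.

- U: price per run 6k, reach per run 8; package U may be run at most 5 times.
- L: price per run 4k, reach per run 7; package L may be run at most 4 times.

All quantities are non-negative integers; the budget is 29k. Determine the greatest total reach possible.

4×U and 1×L: price 28 ≤ 29, reach 4·8 + 1·7 = 39.
2×U and 4×L: price 28 ≤ 29, reach 2·8 + 4·7 = 44.
Best is 44.

44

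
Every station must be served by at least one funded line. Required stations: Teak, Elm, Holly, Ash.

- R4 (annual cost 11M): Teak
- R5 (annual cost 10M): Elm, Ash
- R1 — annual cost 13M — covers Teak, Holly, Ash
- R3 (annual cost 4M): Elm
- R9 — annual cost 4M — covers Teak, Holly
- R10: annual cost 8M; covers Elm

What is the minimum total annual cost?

Choose R5 and R9: together they cover Teak, Elm, Holly, Ash — every station.
Total annual cost: 10 + 4 = 14.

14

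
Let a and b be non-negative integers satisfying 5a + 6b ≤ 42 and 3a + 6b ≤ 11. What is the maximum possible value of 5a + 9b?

15

The continuous relaxation peaks at (3.67, 0) with value 18.33; rounding to a feasible lattice point costs some objective.
(a,b)=(3,0) is feasible, giving 15.
(a,b)=(2,0) is feasible, giving 10.
The best lattice point is (3,0), giving 15.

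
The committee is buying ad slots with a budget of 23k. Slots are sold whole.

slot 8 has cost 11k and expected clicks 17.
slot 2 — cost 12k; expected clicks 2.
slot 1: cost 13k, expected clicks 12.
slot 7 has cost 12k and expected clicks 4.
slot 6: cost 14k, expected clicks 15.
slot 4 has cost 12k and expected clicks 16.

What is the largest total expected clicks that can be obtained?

33

Take slot 8 and slot 4: cost 11 + 12 = 23 ≤ 23, expected clicks 17 + 16 = 33.
No other feasible combination does better.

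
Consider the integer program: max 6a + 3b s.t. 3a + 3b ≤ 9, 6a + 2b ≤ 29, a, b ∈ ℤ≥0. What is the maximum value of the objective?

(a,b)=(3,0): 3·3+3·0=9≤9, 6·3+2·0=18≤29, objective 18.
(a,b)=(2,1): 3·2+3·1=9≤9, 6·2+2·1=14≤29, objective 15.
(a,b)=(2,0): 3·2+3·0=6≤9, 6·2+2·0=12≤29, objective 12.
No feasible integer point exceeds 18.

18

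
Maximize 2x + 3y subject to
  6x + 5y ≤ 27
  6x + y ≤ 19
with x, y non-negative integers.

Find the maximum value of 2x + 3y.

(x,y)=(0,5): 6·0+5·5=25≤27, 6·0+1·5=5≤19, objective 15.
(x,y)=(1,4): 6·1+5·4=26≤27, 6·1+1·4=10≤19, objective 14.
(x,y)=(0,4): 6·0+5·4=20≤27, 6·0+1·4=4≤19, objective 12.
No feasible integer point exceeds 15.

15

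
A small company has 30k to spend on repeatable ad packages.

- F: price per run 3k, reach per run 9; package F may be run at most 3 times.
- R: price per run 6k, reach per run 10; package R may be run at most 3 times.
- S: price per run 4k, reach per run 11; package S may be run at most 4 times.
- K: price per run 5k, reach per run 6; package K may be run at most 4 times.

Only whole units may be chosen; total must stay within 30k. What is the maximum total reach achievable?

77

This is a bounded integer knapsack.
F has the best ratio (9/3); taking only F gives at most 3×9 = 27 (stopped by the supply cap of 3).
Mixing does better — 3×F, 4×S, and 1×K: price 30 ≤ 30, reach 3·9 + 4·11 + 1·6 = 77.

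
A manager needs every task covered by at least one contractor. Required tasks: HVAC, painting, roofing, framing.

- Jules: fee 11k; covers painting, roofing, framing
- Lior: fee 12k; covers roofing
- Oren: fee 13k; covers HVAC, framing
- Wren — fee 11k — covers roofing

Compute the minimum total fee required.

Choose Jules and Oren: together they cover HVAC, painting, roofing, framing — every task.
Total fee: 11 + 13 = 24.
No cover costs less than 24.

24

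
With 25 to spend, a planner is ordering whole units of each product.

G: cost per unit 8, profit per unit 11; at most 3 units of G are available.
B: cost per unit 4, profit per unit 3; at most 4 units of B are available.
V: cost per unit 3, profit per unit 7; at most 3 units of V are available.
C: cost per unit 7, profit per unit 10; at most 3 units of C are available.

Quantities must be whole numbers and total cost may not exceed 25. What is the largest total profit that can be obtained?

43

V has the best ratio (7/3); taking only V gives at most 3×7 = 21 (stopped by the supply cap of 3).
Mixing does better — 2×G and 3×V: cost 25 ≤ 25, profit 2·11 + 3·7 = 43.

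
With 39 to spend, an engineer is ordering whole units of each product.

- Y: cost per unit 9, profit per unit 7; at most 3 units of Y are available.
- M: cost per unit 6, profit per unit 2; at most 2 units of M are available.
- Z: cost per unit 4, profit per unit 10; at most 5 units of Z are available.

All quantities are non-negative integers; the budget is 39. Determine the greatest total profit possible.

This is a bounded integer knapsack.
Take 2×Y and 5×Z: cost 38 ≤ 39, profit 2·7 + 5·10 = 64.
Z has the best ratio (10/4) and is taken to its limit of 5; remaining capacity is filled optimally with the others.

64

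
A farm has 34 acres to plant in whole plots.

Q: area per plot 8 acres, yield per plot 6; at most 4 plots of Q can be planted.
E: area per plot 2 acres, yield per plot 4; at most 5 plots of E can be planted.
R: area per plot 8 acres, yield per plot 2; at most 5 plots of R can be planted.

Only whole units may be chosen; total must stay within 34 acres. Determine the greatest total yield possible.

38

Take 3×Q and 5×E: area 34 ≤ 34, yield 3·6 + 5·4 = 38.
E has the best ratio (4/2) and is taken to its limit of 5; remaining capacity is filled optimally with the others.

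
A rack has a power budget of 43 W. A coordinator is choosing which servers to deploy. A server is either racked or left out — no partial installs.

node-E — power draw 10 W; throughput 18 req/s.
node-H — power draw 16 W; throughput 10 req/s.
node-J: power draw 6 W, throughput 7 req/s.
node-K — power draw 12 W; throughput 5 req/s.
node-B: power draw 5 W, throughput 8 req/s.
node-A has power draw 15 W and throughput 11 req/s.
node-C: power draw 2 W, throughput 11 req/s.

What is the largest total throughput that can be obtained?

node-E + node-J + node-B + node-A + node-C: power draw 10 + 6 + 5 + 15 + 2 = 38 ≤ 43, throughput 18 + 7 + 8 + 11 + 11 = 55.
node-E + node-H + node-J + node-B + node-C: power draw 10 + 16 + 6 + 5 + 2 = 39 ≤ 43, throughput 18 + 10 + 7 + 8 + 11 = 54.
Best is node-E, node-J, node-B, node-A, and node-C with total throughput 55.

55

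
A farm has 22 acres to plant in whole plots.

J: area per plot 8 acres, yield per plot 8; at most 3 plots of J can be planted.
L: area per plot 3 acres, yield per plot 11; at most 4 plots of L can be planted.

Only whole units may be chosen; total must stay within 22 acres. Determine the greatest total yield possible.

52

1×J and 4×L: area 20 ≤ 22, yield 1·8 + 4·11 = 52.
4×L: area 12 ≤ 22, yield 4·11 = 44.
Best is 52.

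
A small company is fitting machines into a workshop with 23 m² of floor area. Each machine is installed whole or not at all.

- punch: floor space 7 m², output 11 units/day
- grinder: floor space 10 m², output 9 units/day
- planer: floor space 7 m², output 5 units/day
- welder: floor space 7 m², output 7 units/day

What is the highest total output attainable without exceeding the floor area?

punch + welder: floor space 7 + 7 = 14 ≤ 23, output 11 + 7 = 18.
punch + planer + welder: floor space 7 + 7 + 7 = 21 ≤ 23, output 11 + 5 + 7 = 23.
punch + grinder: floor space 7 + 10 = 17 ≤ 23, output 11 + 9 = 20.
Best is punch, planer, and welder with total output 23.

23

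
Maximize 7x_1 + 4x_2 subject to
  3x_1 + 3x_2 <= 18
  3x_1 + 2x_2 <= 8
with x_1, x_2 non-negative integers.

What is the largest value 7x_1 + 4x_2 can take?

Relaxing integrality, the LP optimum is 18.67 at (x_1,x_2) = (2.67, 0), which is not an integer point.
(x_1,x_2)=(2,1): 3·2+3·1=9≤18, 3·2+2·1=8≤8, objective 18.
(x_1,x_2)=(1,2): 3·1+3·2=9≤18, 3·1+2·2=7≤8, objective 15.
No feasible integer point exceeds 18.

18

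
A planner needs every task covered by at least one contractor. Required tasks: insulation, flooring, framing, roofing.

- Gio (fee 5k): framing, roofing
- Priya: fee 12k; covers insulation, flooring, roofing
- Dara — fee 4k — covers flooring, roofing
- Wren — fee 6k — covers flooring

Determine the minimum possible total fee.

17

The greedy cost-per-new-task heuristic would pick Dara, Gio, and Priya for 21, but a cheaper cover exists.
Choose Gio and Priya: together they cover insulation, flooring, framing, roofing — every task.
Total fee: 5 + 12 = 17.
No cover costs less than 17.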